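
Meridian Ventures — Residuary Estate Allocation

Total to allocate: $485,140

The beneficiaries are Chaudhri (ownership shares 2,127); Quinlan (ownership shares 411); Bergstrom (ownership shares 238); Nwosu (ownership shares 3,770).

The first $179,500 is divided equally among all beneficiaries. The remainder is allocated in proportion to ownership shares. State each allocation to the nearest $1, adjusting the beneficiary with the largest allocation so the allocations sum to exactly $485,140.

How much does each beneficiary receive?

Chaudhri: $144,187 · Quinlan: $64,065 · Bergstrom: $55,987 · Nwosu: $220,901

First tranche $179,500 split equally: $44,875 each.
Remainder $305,640 by ownership shares (total 6,546): Chaudhri 99,311.99 → $99,312; Quinlan 19,190.05 → $19,190; Bergstrom 11,112.48 → $11,112; Nwosu 176,025.48 → $176,025.
Rounding difference +$1 on remainder applied to Nwosu.
Totals: Chaudhri $44,875 + $99,312 = $144,187; Quinlan $44,875 + $19,190 = $64,065; Bergstrom $44,875 + $11,112 = $55,987; Nwosu $44,875 + $176,026 = $220,901.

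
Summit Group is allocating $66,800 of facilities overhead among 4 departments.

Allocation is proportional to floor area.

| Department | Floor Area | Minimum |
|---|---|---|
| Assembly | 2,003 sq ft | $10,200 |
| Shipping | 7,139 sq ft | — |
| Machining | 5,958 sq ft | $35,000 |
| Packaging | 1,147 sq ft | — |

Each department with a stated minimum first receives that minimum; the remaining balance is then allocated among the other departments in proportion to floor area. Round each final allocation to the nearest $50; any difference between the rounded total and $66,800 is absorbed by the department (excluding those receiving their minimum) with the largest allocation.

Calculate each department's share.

Minimums first: Assembly $10,200; Machining $35,000. Balance $21,600.
Balance split over remaining floor area 8,286: Shipping 18,609.99 → $18,600; Packaging 2,990.01 → $3,000.

Assembly: $10,200 | Shipping: $18,600 | Machining: $35,000 | Packaging: $3,000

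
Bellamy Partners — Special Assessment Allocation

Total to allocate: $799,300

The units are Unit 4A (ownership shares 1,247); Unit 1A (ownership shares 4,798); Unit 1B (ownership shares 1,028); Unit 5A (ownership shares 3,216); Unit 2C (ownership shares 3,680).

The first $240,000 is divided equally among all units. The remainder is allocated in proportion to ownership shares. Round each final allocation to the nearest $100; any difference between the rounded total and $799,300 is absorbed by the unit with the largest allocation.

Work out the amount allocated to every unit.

Unit 4A: $97,900 | Unit 1A: $240,100 | Unit 1B: $89,200 | Unit 5A: $176,800 | Unit 2C: $195,300

First tranche $240,000 split equally: $48,000 each.
Remainder $559,300 by ownership shares (total 13,969): Unit 4A 49,928.21 → $49,900; Unit 1A 192,105.48 → $192,100; Unit 1B 41,159.74 → $41,200; Unit 5A 128,764.32 → $128,800; Unit 2C 147,342.26 → $147,300.
Totals: Unit 4A $48,000 + $49,900 = $97,900; Unit 1A $48,000 + $192,100 = $240,100; Unit 1B $48,000 + $41,200 = $89,200; Unit 5A $48,000 + $128,800 = $176,800; Unit 2C $48,000 + $147,300 = $195,300.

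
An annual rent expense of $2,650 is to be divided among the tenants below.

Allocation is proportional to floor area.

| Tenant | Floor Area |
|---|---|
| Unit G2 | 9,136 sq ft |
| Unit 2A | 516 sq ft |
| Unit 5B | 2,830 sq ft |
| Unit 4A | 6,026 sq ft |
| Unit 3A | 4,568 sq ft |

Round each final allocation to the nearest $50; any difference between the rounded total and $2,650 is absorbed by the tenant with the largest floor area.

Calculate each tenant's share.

Total floor area = 23,076.
Proportional shares: Unit G2 9,136/23,076 × $2,650 = 1,049.16; Unit 2A 516/23,076 × $2,650 = 59.26; Unit 5B 2,830/23,076 × $2,650 = 324.99; Unit 4A 6,026/23,076 × $2,650 = 692.01; Unit 3A 4,568/23,076 × $2,650 = 524.58.
Rounded to nearest $50: Unit G2 $1,050; Unit 2A $50; Unit 5B $300; Unit 4A $700; Unit 3A $500. Sum = $2,600.
Difference $2,650 − $2,600 = +$50 applied to largest floor area (Unit G2): Unit G2 becomes $1,100.

Unit G2: $1,100 · Unit 2A: $50 · Unit 5B: $300 · Unit 4A: $700 · Unit 3A: $500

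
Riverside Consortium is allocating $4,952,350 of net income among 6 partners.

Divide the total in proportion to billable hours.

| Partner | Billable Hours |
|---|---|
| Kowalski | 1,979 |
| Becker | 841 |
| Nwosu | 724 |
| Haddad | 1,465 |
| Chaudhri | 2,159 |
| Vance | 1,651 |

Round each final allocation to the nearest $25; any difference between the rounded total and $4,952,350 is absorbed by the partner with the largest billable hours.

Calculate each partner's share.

Kowalski: $1,111,325; Becker: $472,275; Nwosu: $406,575; Haddad: $822,675; Chaudhri: $1,212,375; Vance: $927,125

Sum of billable hours: 8,819.
Pro-rata amounts: Kowalski 1,979/8,819 × $4,952,350 = 1,111,316.55; Becker 841/8,819 × $4,952,350 = 472,267.42; Nwosu 724/8,819 × $4,952,350 = 406,565.53; Haddad 1,465/8,819 × $4,952,350 = 822,677.49; Chaudhri 2,159/8,819 × $4,952,350 = 1,212,396.38; Vance 1,651/8,819 × $4,952,350 = 927,126.64.
After rounding ($25): Kowalski $1,111,325; Becker $472,275; Nwosu $406,575; Haddad $822,675; Chaudhri $1,212,400; Vance $927,125. Sum = $4,952,375.
Difference $4,952,350 − $4,952,375 = −$25 applied to largest billable hours (Chaudhri): Chaudhri becomes $1,212,375.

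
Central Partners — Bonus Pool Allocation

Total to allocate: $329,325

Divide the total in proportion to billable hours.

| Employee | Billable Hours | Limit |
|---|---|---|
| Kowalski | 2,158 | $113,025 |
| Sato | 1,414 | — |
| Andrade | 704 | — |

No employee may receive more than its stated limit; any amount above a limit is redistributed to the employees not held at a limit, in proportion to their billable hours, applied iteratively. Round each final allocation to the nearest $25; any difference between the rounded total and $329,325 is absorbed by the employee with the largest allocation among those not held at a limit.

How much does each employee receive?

Kowalski: $113,025 | Sato: $144,400 | Andrade: $71,900

Sum of billable hours: 4,276.
Pro-rata shares before constraints: Kowalski 166,202.84; Sato 108,902.14; Andrade 54,220.02.
Capped: Kowalski ($113,025); residual $216,300 reallocated over remaining billable hours 2,118.
Redistributed shares: Sato 144,404.25 → $144,400; Andrade 71,895.75 → $71,900.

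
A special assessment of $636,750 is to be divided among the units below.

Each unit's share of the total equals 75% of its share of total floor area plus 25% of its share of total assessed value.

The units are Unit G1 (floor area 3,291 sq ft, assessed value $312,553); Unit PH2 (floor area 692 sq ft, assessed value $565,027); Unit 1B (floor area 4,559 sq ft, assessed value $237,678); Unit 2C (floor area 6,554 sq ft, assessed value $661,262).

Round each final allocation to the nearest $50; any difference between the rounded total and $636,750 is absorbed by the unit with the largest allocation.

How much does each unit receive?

Unit G1: $132,100 | Unit PH2: $72,500 | Unit 1B: $165,500 | Unit 2C: $266,650

Floor area total 15,096; assessed value total 1,776,520.
Composite weights (75% floor area + 25% assessed value): Unit G1 0.2075; Unit PH2 0.1139; Unit 1B 0.2599; Unit 2C 0.4187.
Pro-rata amounts: Unit G1 132,117.64; Unit PH2 72,521.46; Unit 1B 165,521.59; Unit 2C 266,589.31.
At nearest $50: Unit G1 $132,100; Unit PH2 $72,500; Unit 1B $165,500; Unit 2C $266,600. Sum = $636,700.
Difference $636,750 − $636,700 = +$50 applied to largest allocation (Unit 2C): Unit 2C becomes $266,650.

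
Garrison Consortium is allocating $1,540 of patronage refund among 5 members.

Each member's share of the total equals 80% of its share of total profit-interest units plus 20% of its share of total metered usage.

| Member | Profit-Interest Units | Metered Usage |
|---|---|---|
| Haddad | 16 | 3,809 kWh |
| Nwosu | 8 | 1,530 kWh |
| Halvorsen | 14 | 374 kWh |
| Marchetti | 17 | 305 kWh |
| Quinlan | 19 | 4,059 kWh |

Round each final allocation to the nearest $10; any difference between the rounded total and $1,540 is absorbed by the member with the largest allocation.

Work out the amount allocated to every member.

Totals — profit-interest units 74, metered usage 10,077.
Combined weights (80% profit-interest units + 20% metered usage): Haddad 0.2486; Nwosu 0.1169; Halvorsen 0.1588; Marchetti 0.1898; Quinlan 0.2860.
Raw shares: Haddad 382.80; Nwosu 179.95; Halvorsen 244.51; Marchetti 292.35; Quinlan 440.39.
After rounding ($10): Haddad $380; Nwosu $180; Halvorsen $240; Marchetti $290; Quinlan $440. Sum = $1,530.
Difference $1,540 − $1,530 = +$10 applied to largest allocation (Quinlan): Quinlan becomes $450.

Haddad: $380; Nwosu: $180; Halvorsen: $240; Marchetti: $290; Quinlan: $450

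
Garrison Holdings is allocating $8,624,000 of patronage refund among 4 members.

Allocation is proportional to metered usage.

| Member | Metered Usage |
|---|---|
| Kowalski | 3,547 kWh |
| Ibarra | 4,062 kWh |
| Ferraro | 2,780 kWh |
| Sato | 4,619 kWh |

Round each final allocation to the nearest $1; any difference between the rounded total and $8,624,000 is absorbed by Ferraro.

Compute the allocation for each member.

Metered usage total: 15,008.
Proportional shares: Kowalski 3,547/15,008 × $8,624,000 = 2,038,201.49; Ibarra 4,062/15,008 × $8,624,000 = 2,334,134.33; Ferraro 2,780/15,008 × $8,624,000 = 1,597,462.69; Sato 4,619/15,008 × $8,624,000 = 2,654,201.49.
At nearest $1: Kowalski $2,038,201; Ibarra $2,334,134; Ferraro $1,597,463; Sato $2,654,201. Sum = $8,623,999.
Difference $8,624,000 − $8,623,999 = +$1 applied to Ferraro: Ferraro becomes $1,597,464.

Kowalski: $2,038,201 | Ibarra: $2,334,134 | Ferraro: $1,597,464 | Sato: $2,654,201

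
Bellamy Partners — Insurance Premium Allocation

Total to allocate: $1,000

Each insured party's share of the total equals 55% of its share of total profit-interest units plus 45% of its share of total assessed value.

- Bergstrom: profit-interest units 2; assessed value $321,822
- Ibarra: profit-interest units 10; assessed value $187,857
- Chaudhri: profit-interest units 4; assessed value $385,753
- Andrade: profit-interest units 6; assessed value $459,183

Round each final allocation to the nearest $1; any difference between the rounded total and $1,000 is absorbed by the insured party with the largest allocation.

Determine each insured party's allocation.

Bergstrom: $157 · Ibarra: $312 · Chaudhri: $228 · Andrade: $303

Totals — profit-interest units 22, assessed value 1,354,615.
Composite weights (55% profit-interest units + 45% assessed value): Bergstrom 0.1569; Ibarra 0.3124; Chaudhri 0.2281; Andrade 0.3025.
Raw shares: Bergstrom 156.91; Ibarra 312.41; Chaudhri 228.15; Andrade 302.54.
At nearest $1: Bergstrom $157; Ibarra $312; Chaudhri $228; Andrade $303. Sum = $1,000.
Sum already equals the total — no adjustment.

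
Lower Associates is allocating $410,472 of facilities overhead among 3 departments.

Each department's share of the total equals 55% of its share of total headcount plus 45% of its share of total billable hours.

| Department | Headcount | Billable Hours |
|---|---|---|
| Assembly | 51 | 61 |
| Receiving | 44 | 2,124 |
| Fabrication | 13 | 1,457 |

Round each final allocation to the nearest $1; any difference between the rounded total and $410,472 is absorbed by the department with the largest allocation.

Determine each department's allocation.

Assembly: $109,702; Receiving: $199,700; Fabrication: $101,070

Headcount total 108; billable hours total 3,642.
Combined weights (55% headcount + 45% billable hours): Assembly 0.2673; Receiving 0.4865; Fabrication 0.2462.
Pro-rata amounts: Assembly 109,702.46; Receiving 199,699.67; Fabrication 101,069.87.
Rounded to nearest $1: Assembly $109,702; Receiving $199,700; Fabrication $101,070. Sum = $410,472.
Rounded total matches; no reconciliation needed.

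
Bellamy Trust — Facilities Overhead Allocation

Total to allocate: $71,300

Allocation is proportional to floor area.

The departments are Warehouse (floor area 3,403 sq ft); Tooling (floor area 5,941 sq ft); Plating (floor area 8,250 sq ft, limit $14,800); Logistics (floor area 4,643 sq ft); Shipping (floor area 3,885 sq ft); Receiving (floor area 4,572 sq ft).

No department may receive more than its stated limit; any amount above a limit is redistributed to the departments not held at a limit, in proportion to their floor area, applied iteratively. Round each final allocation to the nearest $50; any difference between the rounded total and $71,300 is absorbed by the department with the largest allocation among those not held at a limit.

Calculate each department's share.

Warehouse: $8,550 · Tooling: $14,950 · Plating: $14,800 · Logistics: $11,700 · Shipping: $9,800 · Receiving: $11,500

Combined floor area = 30,694.
Unconstrained shares: Warehouse 7,904.93; Tooling 13,800.52; Plating 19,164.17; Logistics 10,785.36; Shipping 9,024.58; Receiving 10,620.43.
Cap binds for Plating ($14,800); remaining pool $56,500 reallocated over remaining floor area 22,444.
Shares after redistribution: Warehouse 8,566.63 → $8,550; Tooling 14,955.73 → $14,950; Logistics 11,688.18 → $11,700; Shipping 9,780.01 → $9,800; Receiving 11,509.45 → $11,500.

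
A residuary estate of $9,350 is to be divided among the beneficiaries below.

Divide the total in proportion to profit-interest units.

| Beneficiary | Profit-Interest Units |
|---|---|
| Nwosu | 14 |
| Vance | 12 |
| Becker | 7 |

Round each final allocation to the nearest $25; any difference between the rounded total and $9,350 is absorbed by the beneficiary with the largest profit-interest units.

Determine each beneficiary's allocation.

Nwosu: $3,975 | Vance: $3,400 | Becker: $1,975

Total profit-interest units = 14 + 12 + 7 = 33.
Raw shares: Nwosu 3,966.67; Vance 3,400.00; Becker 1,983.33.
Rounded to nearest $25: Nwosu $3,975; Vance $3,400; Becker $1,975. Sum = $9,350.
Sum already equals the total — no adjustment.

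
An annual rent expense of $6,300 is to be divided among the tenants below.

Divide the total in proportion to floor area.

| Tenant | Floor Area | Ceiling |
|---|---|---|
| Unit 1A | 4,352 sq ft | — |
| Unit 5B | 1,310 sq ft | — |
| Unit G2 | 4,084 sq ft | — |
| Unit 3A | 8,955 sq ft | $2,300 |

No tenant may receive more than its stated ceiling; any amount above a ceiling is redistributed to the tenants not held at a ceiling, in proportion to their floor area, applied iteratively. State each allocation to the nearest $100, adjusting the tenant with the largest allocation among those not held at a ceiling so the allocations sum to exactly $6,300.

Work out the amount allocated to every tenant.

Unit 1A: $1,800; Unit 5B: $500; Unit G2: $1,700; Unit 3A: $2,300

Floor area total: 18,701.
Proportional shares (ignoring caps): Unit 1A 1,466.10; Unit 5B 441.31; Unit G2 1,375.82; Unit 3A 3,016.76.
Capped: Unit 3A ($2,300); balance $4,000 reallocated over remaining floor area 9,746.
Remaining shares: Unit 1A 1,786.17 → $1,800; Unit 5B 537.66 → $500; Unit G2 1,676.17 → $1,700.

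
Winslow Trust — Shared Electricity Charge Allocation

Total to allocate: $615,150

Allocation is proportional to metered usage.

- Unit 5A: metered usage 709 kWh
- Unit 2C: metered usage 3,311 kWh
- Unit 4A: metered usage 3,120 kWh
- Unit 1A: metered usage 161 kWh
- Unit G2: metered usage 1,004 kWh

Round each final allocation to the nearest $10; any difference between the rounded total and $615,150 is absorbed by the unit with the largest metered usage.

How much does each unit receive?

Unit 5A: $52,520 | Unit 2C: $245,230 | Unit 4A: $231,100 | Unit 1A: $11,930 | Unit G2: $74,370

Total metered usage = 8,305.
Raw shares: Unit 5A 709/8,305 × $615,150 = 52,515.51; Unit 2C 3,311/8,305 × $615,150 = 245,245.23; Unit 4A 3,120/8,305 × $615,150 = 231,097.89; Unit 1A 161/8,305 × $615,150 = 11,925.24; Unit G2 1,004/8,305 × $615,150 = 74,366.12.
At nearest $10: Unit 5A $52,520; Unit 2C $245,250; Unit 4A $231,100; Unit 1A $11,930; Unit G2 $74,370. Sum = $615,170.
Difference $615,150 − $615,170 = −$20 applied to largest metered usage (Unit 2C): Unit 2C becomes $245,230.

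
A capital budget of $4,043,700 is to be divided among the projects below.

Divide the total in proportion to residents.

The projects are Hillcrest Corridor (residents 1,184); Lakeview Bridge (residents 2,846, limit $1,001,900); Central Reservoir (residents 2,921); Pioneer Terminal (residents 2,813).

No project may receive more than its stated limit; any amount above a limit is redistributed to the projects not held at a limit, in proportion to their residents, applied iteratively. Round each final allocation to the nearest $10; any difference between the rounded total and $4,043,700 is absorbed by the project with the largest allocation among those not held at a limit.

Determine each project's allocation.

Hillcrest Corridor: $520,600 · Lakeview Bridge: $1,001,900 · Central Reservoir: $1,284,340 · Pioneer Terminal: $1,236,860

Combined residents = 9,764.
Proportional shares (ignoring caps): Hillcrest Corridor 490,346.25; Lakeview Bridge 1,178,653.24; Central Reservoir 1,209,714.02; Pioneer Terminal 1,164,986.49.
Held at cap: Lakeview Bridge ($1,001,900); remaining pool $3,041,800 reallocated over remaining residents 6,918.
Shares after redistribution: Hillcrest Corridor 520,597.17 → $520,600; Central Reservoir 1,284,344.87 → $1,284,340; Pioneer Terminal 1,236,857.96 → $1,236,860.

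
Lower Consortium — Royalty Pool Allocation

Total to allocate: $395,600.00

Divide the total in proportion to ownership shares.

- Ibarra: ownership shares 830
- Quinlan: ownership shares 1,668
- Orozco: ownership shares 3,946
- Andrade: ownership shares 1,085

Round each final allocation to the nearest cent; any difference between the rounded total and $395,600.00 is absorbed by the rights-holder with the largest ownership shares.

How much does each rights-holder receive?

Ibarra: $43,611.10; Quinlan: $87,642.56; Orozco: $207,336.64; Andrade: $57,009.70

Ownership shares total: 830 + 1,668 + 3,946 + 1,085 = 7,529.
Raw shares: Ibarra 43,611.1037; Quinlan 87,642.5555; Orozco 207,336.64497; Andrade 57,009.6958.
Rounded to nearest cent: Ibarra $43,611.10; Quinlan $87,642.56; Orozco $207,336.64; Andrade $57,009.70. Sum = $395,600.00.
Sum already equals the total — no adjustment.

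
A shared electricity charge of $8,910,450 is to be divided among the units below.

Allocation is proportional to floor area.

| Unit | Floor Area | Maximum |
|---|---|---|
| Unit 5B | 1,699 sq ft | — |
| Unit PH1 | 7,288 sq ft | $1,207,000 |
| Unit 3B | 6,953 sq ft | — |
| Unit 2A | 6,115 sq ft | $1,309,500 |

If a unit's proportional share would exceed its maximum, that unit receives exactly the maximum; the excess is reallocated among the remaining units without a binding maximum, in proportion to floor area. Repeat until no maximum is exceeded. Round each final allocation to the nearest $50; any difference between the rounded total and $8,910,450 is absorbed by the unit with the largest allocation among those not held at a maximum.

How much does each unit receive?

Unit 5B: $1,255,600; Unit PH1: $1,207,000; Unit 3B: $5,138,350; Unit 2A: $1,309,500

Floor area total: 22,055.
Pro-rata shares before constraints: Unit 5B 686,413.72; Unit PH1 2,944,428.00; Unit 3B 2,809,084.51; Unit 2A 2,470,523.77.
Capped: Unit PH1 ($1,207,000), Unit 2A ($1,309,500); residual $6,393,950 reallocated over remaining floor area 8,652.
Remaining shares: Unit 5B 1,255,584.96 → $1,255,600; Unit 3B 5,138,365.04 → $5,138,350.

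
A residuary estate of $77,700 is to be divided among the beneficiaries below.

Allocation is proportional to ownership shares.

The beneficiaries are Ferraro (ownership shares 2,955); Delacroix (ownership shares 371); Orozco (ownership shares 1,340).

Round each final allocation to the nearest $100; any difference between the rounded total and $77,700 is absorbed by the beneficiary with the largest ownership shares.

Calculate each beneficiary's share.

Ownership shares total: 2,955 + 371 + 1,340 = 4,666.
Proportional shares: Ferraro 49,207.78; Delacroix 6,178.03; Orozco 22,314.19.
Rounded to nearest $100: Ferraro $49,200; Delacroix $6,200; Orozco $22,300. Sum = $77,700.
Sum already equals the total — no adjustment.

Ferraro: $49,200 | Delacroix: $6,200 | Orozco: $22,300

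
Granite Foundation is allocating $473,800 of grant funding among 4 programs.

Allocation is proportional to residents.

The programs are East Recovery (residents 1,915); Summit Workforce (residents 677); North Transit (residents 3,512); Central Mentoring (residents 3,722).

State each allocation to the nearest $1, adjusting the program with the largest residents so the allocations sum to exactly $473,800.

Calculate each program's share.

East Recovery: $92,339; Summit Workforce: $32,644; North Transit: $169,345; Central Mentoring: $179,472

Residents total: 9,826.
Proportional shares: East Recovery 1,915/9,826 × $473,800 = 92,339.41; Summit Workforce 677/9,826 × $473,800 = 32,644.27; North Transit 3,512/9,826 × $473,800 = 169,345.17; Central Mentoring 3,722/9,826 × $473,800 = 179,471.16.
Rounded to nearest $1: East Recovery $92,339; Summit Workforce $32,644; North Transit $169,345; Central Mentoring $179,471. Sum = $473,799.
Difference $473,800 − $473,799 = +$1 applied to largest residents (Central Mentoring): Central Mentoring becomes $179,472.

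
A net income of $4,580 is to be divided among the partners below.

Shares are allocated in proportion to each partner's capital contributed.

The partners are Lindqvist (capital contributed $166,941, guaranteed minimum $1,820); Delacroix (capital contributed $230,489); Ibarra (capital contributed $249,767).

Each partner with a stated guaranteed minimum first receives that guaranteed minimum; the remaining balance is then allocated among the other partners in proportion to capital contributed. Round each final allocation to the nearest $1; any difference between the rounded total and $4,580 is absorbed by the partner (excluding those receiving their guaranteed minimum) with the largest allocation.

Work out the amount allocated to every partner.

Fund the minimums — Lindqvist $1,820. Balance $2,760.
Balance split over remaining capital contributed 480,256: Delacroix 1,324.61 → $1,325; Ibarra 1,435.39 → $1,435.

Lindqvist: $1,820; Delacroix: $1,325; Ibarra: $1,435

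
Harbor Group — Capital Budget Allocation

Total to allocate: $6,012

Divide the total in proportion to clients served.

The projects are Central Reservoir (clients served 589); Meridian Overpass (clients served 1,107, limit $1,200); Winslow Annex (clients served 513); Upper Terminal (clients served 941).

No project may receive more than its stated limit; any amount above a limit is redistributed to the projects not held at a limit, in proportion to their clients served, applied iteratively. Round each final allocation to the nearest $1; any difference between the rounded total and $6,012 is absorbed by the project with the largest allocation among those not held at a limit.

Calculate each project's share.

Central Reservoir: $1,387 | Meridian Overpass: $1,200 | Winslow Annex: $1,208 | Upper Terminal: $2,217

Total clients served = 3,150.
Unconstrained shares: Central Reservoir 1,124.15; Meridian Overpass 2,112.79; Winslow Annex 979.10; Upper Terminal 1,795.97.
Capped: Meridian Overpass ($1,200); remaining pool $4,812 reallocated over remaining clients served 2,043.
Redistributed shares: Central Reservoir 1,387.31 → $1,387; Winslow Annex 1,208.30 → $1,208; Upper Terminal 2,216.39 → $2,216.
Rounding difference +$1 applied to Upper Terminal → $2,217.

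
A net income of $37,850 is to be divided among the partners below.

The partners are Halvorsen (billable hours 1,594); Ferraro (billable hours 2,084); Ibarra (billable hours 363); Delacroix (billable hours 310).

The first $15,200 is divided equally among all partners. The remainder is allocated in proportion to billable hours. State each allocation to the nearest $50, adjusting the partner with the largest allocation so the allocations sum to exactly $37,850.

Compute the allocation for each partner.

First tranche $15,200 split equally: $3,800 each.
Remainder $22,650 by billable hours (total 4,351): Halvorsen 8,297.89 → $8,300; Ferraro 10,848.68 → $10,850; Ibarra 1,889.67 → $1,900; Delacroix 1,613.77 → $1,600.
Totals: Halvorsen $3,800 + $8,300 = $12,100; Ferraro $3,800 + $10,850 = $14,650; Ibarra $3,800 + $1,900 = $5,700; Delacroix $3,800 + $1,600 = $5,400.

Halvorsen: $12,100; Ferraro: $14,650; Ibarra: $5,700; Delacroix: $5,400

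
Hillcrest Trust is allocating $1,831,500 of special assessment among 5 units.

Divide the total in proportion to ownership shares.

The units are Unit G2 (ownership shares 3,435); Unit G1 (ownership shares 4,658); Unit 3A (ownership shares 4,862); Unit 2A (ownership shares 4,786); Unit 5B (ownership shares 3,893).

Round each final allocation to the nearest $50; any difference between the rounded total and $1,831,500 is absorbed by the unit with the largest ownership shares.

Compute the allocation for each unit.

Sum of ownership shares: 21,634.
Pro-rata amounts: Unit G2 3,435/21,634 × $1,831,500 = 290,801.63; Unit G1 4,658/21,634 × $1,831,500 = 394,338.86; Unit 3A 4,862/21,634 × $1,831,500 = 411,609.18; Unit 2A 4,786/21,634 × $1,831,500 = 405,175.14; Unit 5B 3,893/21,634 × $1,831,500 = 329,575.18.
Rounded to nearest $50: Unit G2 $290,800; Unit G1 $394,350; Unit 3A $411,600; Unit 2A $405,200; Unit 5B $329,600. Sum = $1,831,550.
Difference $1,831,500 − $1,831,550 = −$50 applied to largest ownership shares (Unit 3A): Unit 3A becomes $411,550.

Unit G2: $290,800 · Unit G1: $394,350 · Unit 3A: $411,550 · Unit 2A: $405,200 · Unit 5B: $329,600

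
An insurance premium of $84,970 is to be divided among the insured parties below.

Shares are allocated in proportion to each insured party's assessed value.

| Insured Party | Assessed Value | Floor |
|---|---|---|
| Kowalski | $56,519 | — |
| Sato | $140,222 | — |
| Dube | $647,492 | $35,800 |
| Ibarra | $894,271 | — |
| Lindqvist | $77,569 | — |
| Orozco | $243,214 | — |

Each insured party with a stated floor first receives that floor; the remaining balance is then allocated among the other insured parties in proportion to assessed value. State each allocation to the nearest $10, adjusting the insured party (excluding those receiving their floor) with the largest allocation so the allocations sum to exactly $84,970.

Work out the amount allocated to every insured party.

Kowalski: $1,970; Sato: $4,880; Dube: $35,800; Ibarra: $31,150; Lindqvist: $2,700; Orozco: $8,470

Minimums first: Dube $35,800. Residual $49,170.
Residual split over remaining assessed value 1,411,795: Kowalski 1,968.44 → $1,970; Sato 4,883.65 → $4,880; Ibarra 31,145.67 → $31,150; Lindqvist 2,701.57 → $2,700; Orozco 8,470.66 → $8,470.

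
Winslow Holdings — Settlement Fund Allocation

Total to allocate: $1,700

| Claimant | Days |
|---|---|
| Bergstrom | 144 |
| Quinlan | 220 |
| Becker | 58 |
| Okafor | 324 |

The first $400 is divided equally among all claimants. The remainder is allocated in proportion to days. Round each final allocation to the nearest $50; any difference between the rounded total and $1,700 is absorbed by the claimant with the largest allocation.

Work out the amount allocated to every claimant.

Equal tier: $400 ÷ 4 = $100 apiece.
Remainder $1,300 by days (total 746): Bergstrom 250.94 → $250; Quinlan 383.38 → $400; Becker 101.07 → $100; Okafor 564.61 → $550.
Totals: Bergstrom $100 + $250 = $350; Quinlan $100 + $400 = $500; Becker $100 + $100 = $200; Okafor $100 + $550 = $650.

Bergstrom: $350 | Quinlan: $500 | Becker: $200 | Okafor: $650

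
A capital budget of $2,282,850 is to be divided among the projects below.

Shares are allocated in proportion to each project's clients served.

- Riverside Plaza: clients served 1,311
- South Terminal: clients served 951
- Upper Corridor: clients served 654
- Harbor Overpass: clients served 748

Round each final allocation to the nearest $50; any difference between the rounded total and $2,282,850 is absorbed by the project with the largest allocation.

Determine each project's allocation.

Riverside Plaza: $816,850; South Terminal: $592,500; Upper Corridor: $407,450; Harbor Overpass: $466,050

Clients served total: 3,664.
Pro-rata amounts: Riverside Plaza 1,311/3,664 × $2,282,850 = 816,816.69; South Terminal 951/3,664 × $2,282,850 = 592,519.20; Upper Corridor 654/3,664 × $2,282,850 = 407,473.77; Harbor Overpass 748/3,664 × $2,282,850 = 466,040.34.
At nearest $50: Riverside Plaza $816,800; South Terminal $592,500; Upper Corridor $407,450; Harbor Overpass $466,050. Sum = $2,282,800.
Difference $2,282,850 − $2,282,800 = +$50 applied to largest allocation (Riverside Plaza): Riverside Plaza becomes $816,850.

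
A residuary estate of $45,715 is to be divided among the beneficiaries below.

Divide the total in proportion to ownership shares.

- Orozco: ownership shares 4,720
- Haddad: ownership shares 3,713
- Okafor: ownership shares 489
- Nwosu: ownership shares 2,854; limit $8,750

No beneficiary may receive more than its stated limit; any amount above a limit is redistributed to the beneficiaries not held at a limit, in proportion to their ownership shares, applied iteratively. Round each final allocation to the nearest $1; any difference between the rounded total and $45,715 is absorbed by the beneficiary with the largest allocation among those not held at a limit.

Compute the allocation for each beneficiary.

Orozco: $19,556 · Haddad: $15,383 · Okafor: $2,026 · Nwosu: $8,750

Combined ownership shares = 11,776.
Pro-rata shares before constraints: Orozco 18,323.27; Haddad 14,414.05; Okafor 1,898.32; Nwosu 11,079.37.
Cap binds for Nwosu ($8,750); balance $36,965 reallocated over remaining ownership shares 8,922.
Shares after redistribution: Orozco 19,555.57 → $19,556; Haddad 15,383.44 → $15,383; Okafor 2,025.99 → $2,026.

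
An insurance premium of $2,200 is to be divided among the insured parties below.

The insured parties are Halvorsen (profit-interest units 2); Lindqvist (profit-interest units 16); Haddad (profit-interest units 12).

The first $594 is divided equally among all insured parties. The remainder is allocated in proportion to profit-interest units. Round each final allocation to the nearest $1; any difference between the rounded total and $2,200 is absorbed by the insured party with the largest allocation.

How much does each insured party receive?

Halvorsen: $305 · Lindqvist: $1,055 · Haddad: $840

Equal tier: $594 ÷ 3 = $198 apiece.
Remainder $1,606 by profit-interest units (total 30): Halvorsen 107.07 → $107; Lindqvist 856.53 → $857; Haddad 642.40 → $642.
Totals: Halvorsen $198 + $107 = $305; Lindqvist $198 + $857 = $1,055; Haddad $198 + $642 = $840.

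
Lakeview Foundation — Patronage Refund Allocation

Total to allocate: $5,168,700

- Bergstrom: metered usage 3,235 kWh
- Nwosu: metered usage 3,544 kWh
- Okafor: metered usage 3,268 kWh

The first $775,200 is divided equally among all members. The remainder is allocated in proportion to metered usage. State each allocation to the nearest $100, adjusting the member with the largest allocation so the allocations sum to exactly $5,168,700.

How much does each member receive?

$775,200 shared equally gives $258,400 per member.
Remainder $4,393,500 by metered usage (total 10,047): Bergstrom 1,414,648.40 → $1,414,600; Nwosu 1,549,772.47 → $1,549,800; Okafor 1,429,079.13 → $1,429,100.
Totals: Bergstrom $258,400 + $1,414,600 = $1,673,000; Nwosu $258,400 + $1,549,800 = $1,808,200; Okafor $258,400 + $1,429,100 = $1,687,500.

Bergstrom: $1,673,000 · Nwosu: $1,808,200 · Okafor: $1,687,500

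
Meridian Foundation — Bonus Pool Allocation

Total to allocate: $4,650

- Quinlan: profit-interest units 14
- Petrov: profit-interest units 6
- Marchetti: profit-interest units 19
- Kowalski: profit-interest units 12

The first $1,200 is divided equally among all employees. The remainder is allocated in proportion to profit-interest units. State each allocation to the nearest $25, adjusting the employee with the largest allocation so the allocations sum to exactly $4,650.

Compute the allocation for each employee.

Equal tier: $1,200 ÷ 4 = $300 apiece.
Remainder $3,450 by profit-interest units (total 51): Quinlan 947.06 → $950; Petrov 405.88 → $400; Marchetti 1,285.29 → $1,275; Kowalski 811.76 → $800.
Rounding difference +$25 on remainder applied to Marchetti.
Totals: Quinlan $300 + $950 = $1,250; Petrov $300 + $400 = $700; Marchetti $300 + $1,300 = $1,600; Kowalski $300 + $800 = $1,100.

Quinlan: $1,250; Petrov: $700; Marchetti: $1,600; Kowalski: $1,100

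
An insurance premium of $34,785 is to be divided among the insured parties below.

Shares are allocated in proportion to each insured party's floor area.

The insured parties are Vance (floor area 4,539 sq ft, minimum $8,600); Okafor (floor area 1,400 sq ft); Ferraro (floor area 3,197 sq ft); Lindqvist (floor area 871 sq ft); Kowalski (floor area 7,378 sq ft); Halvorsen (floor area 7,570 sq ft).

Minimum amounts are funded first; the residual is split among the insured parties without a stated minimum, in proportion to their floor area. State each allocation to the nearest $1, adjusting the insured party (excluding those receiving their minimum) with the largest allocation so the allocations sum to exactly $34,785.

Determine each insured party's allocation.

Vance: $8,600; Okafor: $1,796; Ferraro: $4,100; Lindqvist: $1,117; Kowalski: $9,463; Halvorsen: $9,709

Minimums first: Vance $8,600. Remaining pool $26,185.
Remaining pool split over remaining floor area 20,416: Okafor 1,795.60 → $1,796; Ferraro 4,100.38 → $4,100; Lindqvist 1,117.12 → $1,117; Kowalski 9,462.82 → $9,463; Halvorsen 9,709.07 → $9,709.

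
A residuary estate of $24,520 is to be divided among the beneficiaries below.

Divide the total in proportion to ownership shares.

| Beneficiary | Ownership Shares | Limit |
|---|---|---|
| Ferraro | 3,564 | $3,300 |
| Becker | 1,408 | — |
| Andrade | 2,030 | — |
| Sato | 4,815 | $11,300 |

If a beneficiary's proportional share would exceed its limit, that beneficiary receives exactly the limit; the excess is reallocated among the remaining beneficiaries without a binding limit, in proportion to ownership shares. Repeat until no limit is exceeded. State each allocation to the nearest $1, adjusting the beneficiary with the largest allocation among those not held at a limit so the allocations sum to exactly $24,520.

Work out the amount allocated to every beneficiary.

Ownership shares total: 11,817.
Proportional shares (ignoring caps): Ferraro 7,395.22; Becker 2,921.57; Andrade 4,212.20; Sato 9,991.01.
Capped: Ferraro ($3,300); remaining pool $21,220 reallocated over remaining ownership shares 8,253.
Capped: Sato ($11,300); remaining pool $9,920 reallocated over remaining ownership shares 3,438.
Redistributed shares: Becker 4,062.64 → $4,063; Andrade 5,857.36 → $5,857.

Ferraro: $3,300 | Becker: $4,063 | Andrade: $5,857 | Sato: $11,300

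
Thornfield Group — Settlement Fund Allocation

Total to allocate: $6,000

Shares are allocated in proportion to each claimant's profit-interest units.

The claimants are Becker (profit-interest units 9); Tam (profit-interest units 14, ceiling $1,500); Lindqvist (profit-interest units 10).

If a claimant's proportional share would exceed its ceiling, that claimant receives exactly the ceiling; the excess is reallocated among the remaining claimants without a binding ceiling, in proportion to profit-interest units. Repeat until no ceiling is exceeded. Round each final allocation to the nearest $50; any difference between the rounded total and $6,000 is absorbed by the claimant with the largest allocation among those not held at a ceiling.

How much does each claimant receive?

Profit-interest units total: 33.
Proportional shares (ignoring caps): Becker 1,636.36; Tam 2,545.45; Lindqvist 1,818.18.
Capped: Tam ($1,500); balance $4,500 reallocated over remaining profit-interest units 19.
Shares after redistribution: Becker 2,131.58 → $2,150; Lindqvist 2,368.42 → $2,350.

Becker: $2,150 | Tam: $1,500 | Lindqvist: $2,350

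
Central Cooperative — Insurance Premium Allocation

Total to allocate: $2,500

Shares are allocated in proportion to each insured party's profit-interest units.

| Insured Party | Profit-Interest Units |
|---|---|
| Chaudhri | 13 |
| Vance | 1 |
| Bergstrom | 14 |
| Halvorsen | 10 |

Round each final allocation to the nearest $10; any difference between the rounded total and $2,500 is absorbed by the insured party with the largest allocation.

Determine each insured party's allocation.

Profit-interest units total: 38.
Proportional shares: Chaudhri 13/38 × $2,500 = 855.26; Vance 1/38 × $2,500 = 65.79; Bergstrom 14/38 × $2,500 = 921.05; Halvorsen 10/38 × $2,500 = 657.89.
At nearest $10: Chaudhri $860; Vance $70; Bergstrom $920; Halvorsen $660. Sum = $2,510.
Difference $2,500 − $2,510 = −$10 applied to largest allocation (Bergstrom): Bergstrom becomes $910.

Chaudhri: $860 | Vance: $70 | Bergstrom: $910 | Halvorsen: $660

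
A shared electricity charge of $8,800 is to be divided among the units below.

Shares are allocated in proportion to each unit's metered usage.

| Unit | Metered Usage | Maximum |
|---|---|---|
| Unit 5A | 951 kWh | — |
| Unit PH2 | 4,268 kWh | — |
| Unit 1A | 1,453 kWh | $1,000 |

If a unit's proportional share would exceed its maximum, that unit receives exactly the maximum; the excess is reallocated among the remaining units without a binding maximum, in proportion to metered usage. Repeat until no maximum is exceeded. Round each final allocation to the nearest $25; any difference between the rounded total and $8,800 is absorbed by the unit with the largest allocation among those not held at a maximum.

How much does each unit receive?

Unit 5A: $1,425; Unit PH2: $6,375; Unit 1A: $1,000

Total metered usage = 6,672.
Pro-rata shares before constraints: Unit 5A 1,254.32; Unit PH2 5,629.26; Unit 1A 1,916.43.
Cap binds for Unit 1A ($1,000); balance $7,800 reallocated over remaining metered usage 5,219.
Redistributed shares: Unit 5A 1,421.31 → $1,425; Unit PH2 6,378.69 → $6,375.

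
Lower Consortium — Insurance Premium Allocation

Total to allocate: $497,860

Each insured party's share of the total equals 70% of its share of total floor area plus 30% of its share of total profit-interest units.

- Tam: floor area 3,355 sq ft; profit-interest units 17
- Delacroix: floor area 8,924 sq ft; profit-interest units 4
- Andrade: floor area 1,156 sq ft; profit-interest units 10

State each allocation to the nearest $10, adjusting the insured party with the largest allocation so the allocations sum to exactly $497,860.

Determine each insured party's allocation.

Tam: $168,930 | Delacroix: $250,760 | Andrade: $78,170

Totals — floor area 13,435, profit-interest units 31.
Combined weights (70% floor area + 30% profit-interest units): Tam 0.3393; Delacroix 0.5037; Andrade 0.1570.
Proportional shares: Tam 168,934.23; Delacroix 250,759.30; Andrade 78,166.48.
At nearest $10: Tam $168,930; Delacroix $250,760; Andrade $78,170. Sum = $497,860.
Rounded total matches; no reconciliation needed.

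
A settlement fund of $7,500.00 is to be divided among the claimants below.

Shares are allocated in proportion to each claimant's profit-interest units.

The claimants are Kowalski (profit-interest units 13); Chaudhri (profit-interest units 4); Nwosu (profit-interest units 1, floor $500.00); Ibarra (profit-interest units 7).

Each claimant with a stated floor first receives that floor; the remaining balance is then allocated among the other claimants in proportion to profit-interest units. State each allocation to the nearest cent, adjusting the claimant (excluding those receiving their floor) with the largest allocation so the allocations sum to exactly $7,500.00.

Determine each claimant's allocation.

Kowalski: $3,791.66 | Chaudhri: $1,166.67 | Nwosu: $500.00 | Ibarra: $2,041.67

Guaranteed amounts: Nwosu $500.00. Residual $7,000.00.
Residual split over remaining profit-interest units 24: Kowalski 3,791.6667 → $3,791.67; Chaudhri 1,166.6667 → $1,166.67; Ibarra 2,041.6667 → $2,041.67.
Rounding difference −$0.01 applied to Kowalski → $3,791.66.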